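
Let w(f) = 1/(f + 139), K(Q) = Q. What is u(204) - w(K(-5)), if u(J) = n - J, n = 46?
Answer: -21173/134 ≈ -158.01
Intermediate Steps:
u(J) = 46 - J
w(f) = 1/(139 + f)
u(204) - w(K(-5)) = (46 - 1*204) - 1/(139 - 5) = (46 - 204) - 1/134 = -158 - 1*1/134 = -158 - 1/134 = -21173/134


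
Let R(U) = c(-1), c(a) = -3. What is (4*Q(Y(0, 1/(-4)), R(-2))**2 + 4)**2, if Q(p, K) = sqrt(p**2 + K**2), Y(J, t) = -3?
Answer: 5776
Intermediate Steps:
R(U) = -3
Q(p, K) = sqrt(K**2 + p**2)
(4*Q(Y(0, 1/(-4)), R(-2))**2 + 4)**2 = (4*(sqrt((-3)**2 + (-3)**2))**2 + 4)**2 = (4*(sqrt(9 + 9))**2 + 4)**2 = (4*(sqrt(18))**2 + 4)**2 = (4*(3*sqrt(2))**2 + 4)**2 = (4*18 + 4)**2 = (72 + 4)**2 = 76**2 = 5776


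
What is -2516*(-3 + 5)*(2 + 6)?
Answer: -40256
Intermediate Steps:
-2516*(-3 + 5)*(2 + 6) = -5032*8 = -2516*16 = -40256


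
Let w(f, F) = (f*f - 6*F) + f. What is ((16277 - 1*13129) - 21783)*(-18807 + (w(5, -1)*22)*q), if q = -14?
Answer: 557093325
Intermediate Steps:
w(f, F) = f + f² - 6*F (w(f, F) = (f² - 6*F) + f = f + f² - 6*F)
((16277 - 1*13129) - 21783)*(-18807 + (w(5, -1)*22)*q) = ((16277 - 1*13129) - 21783)*(-18807 + ((5 + 5² - 6*(-1))*22)*(-14)) = ((16277 - 13129) - 21783)*(-18807 + ((5 + 25 + 6)*22)*(-14)) = (3148 - 21783)*(-18807 + (36*22)*(-14)) = -18635*(-18807 + 792*(-14)) = -18635*(-18807 - 11088) = -18635*(-29895) = 557093325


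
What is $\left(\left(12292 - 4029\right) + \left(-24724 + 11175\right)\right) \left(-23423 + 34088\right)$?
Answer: $-56375190$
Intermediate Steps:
$\left(\left(12292 - 4029\right) + \left(-24724 + 11175\right)\right) \left(-23423 + 34088\right) = \left(\left(12292 - 4029\right) - 13549\right) 10665 = \left(8263 - 13549\right) 10665 = \left(-5286\right) 10665 = -56375190$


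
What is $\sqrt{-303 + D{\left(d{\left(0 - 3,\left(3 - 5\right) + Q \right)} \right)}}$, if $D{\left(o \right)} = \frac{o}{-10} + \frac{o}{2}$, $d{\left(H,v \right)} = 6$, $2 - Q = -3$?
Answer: $\frac{3 i \sqrt{835}}{5} \approx 17.338 i$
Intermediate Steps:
$Q = 5$ ($Q = 2 - -3 = 2 + 3 = 5$)
$D{\left(o \right)} = \frac{2 o}{5}$ ($D{\left(o \right)} = o \left(- \frac{1}{10}\right) + o \frac{1}{2} = - \frac{o}{10} + \frac{o}{2} = \frac{2 o}{5}$)
$\sqrt{-303 + D{\left(d{\left(0 - 3,\left(3 - 5\right) + Q \right)} \right)}} = \sqrt{-303 + \frac{2}{5} \cdot 6} = \sqrt{-303 + \frac{12}{5}} = \sqrt{- \frac{1503}{5}} = \frac{3 i \sqrt{835}}{5}$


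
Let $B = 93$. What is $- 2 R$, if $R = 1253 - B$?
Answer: $-2320$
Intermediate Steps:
$R = 1160$ ($R = 1253 - 93 = 1160$)
$- 2 R = \left(-2\right) 1160 = -2320$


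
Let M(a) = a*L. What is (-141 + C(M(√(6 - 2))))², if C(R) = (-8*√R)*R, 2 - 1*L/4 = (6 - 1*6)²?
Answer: 426409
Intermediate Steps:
L = 8 (L = 8 - 4*(6 - 1*6)² = 8 - 4*(6 - 6)² = 8 - 4*0² = 8 - 4*0 = 8 + 0 = 8)
M(a) = 8*a (M(a) = a*8 = 8*a)
C(R) = -8*R^(3/2)
(-141 + C(M(√(6 - 2))))² = (-141 - 8*16*√2*(6 - 2)^(¾))² = (-141 - 8*(8*√4)^(3/2))² = (-141 - 8*(8*2)^(3/2))² = (-141 - 8*16^(3/2))² = (-141 - 8*64)² = (-141 - 512)² = (-653)² = 426409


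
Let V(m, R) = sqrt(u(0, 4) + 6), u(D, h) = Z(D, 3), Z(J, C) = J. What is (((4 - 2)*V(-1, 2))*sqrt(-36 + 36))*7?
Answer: 0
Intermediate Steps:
u(D, h) = D
V(m, R) = sqrt(6) (V(m, R) = sqrt(0 + 6) = sqrt(6))
(((4 - 2)*V(-1, 2))*sqrt(-36 + 36))*7 = (((4 - 2)*sqrt(6))*sqrt(-36 + 36))*7 = ((2*sqrt(6))*sqrt(0))*7 = ((2*sqrt(6))*0)*7 = 0*7 = 0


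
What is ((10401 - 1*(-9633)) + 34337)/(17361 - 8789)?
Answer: 54371/8572 ≈ 6.3429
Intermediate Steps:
((10401 - 1*(-9633)) + 34337)/(17361 - 8789) = ((10401 + 9633) + 34337)/8572 = (20034 + 34337)*(1/8572) = 54371*(1/8572) = 54371/8572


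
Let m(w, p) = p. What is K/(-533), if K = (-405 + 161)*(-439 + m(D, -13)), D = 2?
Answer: -110288/533 ≈ -206.92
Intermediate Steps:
K = 110288 (K = (-405 + 161)*(-439 - 13) = -244*(-452) = 110288)
K/(-533) = 110288/(-533) = 110288*(-1/533) = -110288/533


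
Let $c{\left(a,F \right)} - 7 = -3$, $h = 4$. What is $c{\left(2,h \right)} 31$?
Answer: $124$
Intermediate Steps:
$c{\left(a,F \right)} = 4$ ($c{\left(a,F \right)} = 7 - 3 = 4$)
$c{\left(2,h \right)} 31 = 4 \cdot 31 = 124$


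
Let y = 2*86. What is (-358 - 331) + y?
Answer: -517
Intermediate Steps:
y = 172
(-358 - 331) + y = (-358 - 331) + 172 = -689 + 172 = -517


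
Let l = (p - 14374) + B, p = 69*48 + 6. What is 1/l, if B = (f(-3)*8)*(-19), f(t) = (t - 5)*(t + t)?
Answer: -1/18352 ≈ -5.4490e-5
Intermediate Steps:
f(t) = 2*t*(-5 + t) (f(t) = (-5 + t)*(2*t) = 2*t*(-5 + t))
B = -7296 (B = ((2*(-3)*(-5 - 3))*8)*(-19) = ((2*(-3)*(-8))*8)*(-19) = (48*8)*(-19) = 384*(-19) = -7296)
p = 3318 (p = 3312 + 6 = 3318)
l = -18352 (l = (3318 - 14374) - 7296 = -11056 - 7296 = -18352)
1/l = 1/(-18352) = -1/18352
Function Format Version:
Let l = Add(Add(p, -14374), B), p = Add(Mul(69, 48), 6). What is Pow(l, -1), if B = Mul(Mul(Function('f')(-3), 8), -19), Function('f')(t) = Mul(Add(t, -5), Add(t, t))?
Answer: Rational(-1, 18352) ≈ -5.4490e-5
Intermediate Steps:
Function('f')(t) = Mul(2, t, Add(-5, t)) (Function('f')(t) = Mul(Add(-5, t), Mul(2, t)) = Mul(2, t, Add(-5, t)))
B = -7296 (B = Mul(Mul(Mul(2, -3, Add(-5, -3)), 8), -19) = Mul(Mul(Mul(2, -3, -8), 8), -19) = Mul(Mul(48, 8), -19) = Mul(384, -19) = -7296)
p = 3318 (p = Add(3312, 6) = 3318)
l = -18352 (l = Add(Add(3318, -14374), -7296) = Add(-11056, -7296) = -18352)
Pow(l, -1) = Pow(-18352, -1) = Rational(-1, 18352)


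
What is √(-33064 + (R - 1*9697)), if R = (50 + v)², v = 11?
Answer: 8*I*√610 ≈ 197.59*I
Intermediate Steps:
R = 3721 (R = (50 + 11)² = 61² = 3721)
√(-33064 + (R - 1*9697)) = √(-33064 + (3721 - 1*9697)) = √(-33064 + (3721 - 9697)) = √(-33064 - 5976) = √(-39040) = 8*I*√610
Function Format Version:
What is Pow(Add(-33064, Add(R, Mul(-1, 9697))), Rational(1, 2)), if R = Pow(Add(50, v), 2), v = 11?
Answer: Mul(8, I, Pow(610, Rational(1, 2))) ≈ Mul(197.59, I)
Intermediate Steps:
R = 3721 (R = Pow(Add(50, 11), 2) = Pow(61, 2) = 3721)
Pow(Add(-33064, Add(R, Mul(-1, 9697))), Rational(1, 2)) = Pow(Add(-33064, Add(3721, Mul(-1, 9697))), Rational(1, 2)) = Pow(Add(-33064, Add(3721, -9697)), Rational(1, 2)) = Pow(Add(-33064, -5976), Rational(1, 2)) = Pow(-39040, Rational(1, 2)) = Mul(8, I, Pow(610, Rational(1, 2)))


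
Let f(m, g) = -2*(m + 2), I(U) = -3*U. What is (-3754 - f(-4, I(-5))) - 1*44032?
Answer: -47790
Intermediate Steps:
f(m, g) = -4 - 2*m (f(m, g) = -2*(2 + m) = -4 - 2*m)
(-3754 - f(-4, I(-5))) - 1*44032 = (-3754 - (-4 - 2*(-4))) - 1*44032 = (-3754 - (-4 + 8)) - 44032 = (-3754 - 1*4) - 44032 = (-3754 - 4) - 44032 = -3758 - 44032 = -47790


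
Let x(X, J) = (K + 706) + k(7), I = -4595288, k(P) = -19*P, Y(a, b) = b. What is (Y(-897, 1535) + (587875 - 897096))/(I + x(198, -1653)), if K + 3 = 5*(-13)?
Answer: 307686/4594783 ≈ 0.066964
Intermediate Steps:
K = -68 (K = -3 + 5*(-13) = -3 - 65 = -68)
x(X, J) = 505 (x(X, J) = (-68 + 706) - 19*7 = 638 - 133 = 505)
(Y(-897, 1535) + (587875 - 897096))/(I + x(198, -1653)) = (1535 + (587875 - 897096))/(-4595288 + 505) = (1535 - 309221)/(-4594783) = -307686*(-1/4594783) = 307686/4594783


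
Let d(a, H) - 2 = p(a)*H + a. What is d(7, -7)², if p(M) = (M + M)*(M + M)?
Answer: 1857769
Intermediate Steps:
p(M) = 4*M² (p(M) = (2*M)*(2*M) = 4*M²)
d(a, H) = 2 + a + 4*H*a² (d(a, H) = 2 + ((4*a²)*H + a) = 2 + (4*H*a² + a) = 2 + (a + 4*H*a²) = 2 + a + 4*H*a²)
d(7, -7)² = (2 + 7 + 4*(-7)*7²)² = (2 + 7 + 4*(-7)*49)² = (2 + 7 - 1372)² = (-1363)² = 1857769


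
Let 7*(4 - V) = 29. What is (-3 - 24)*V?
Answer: 27/7 ≈ 3.8571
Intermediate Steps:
V = -1/7 (V = 4 - 1/7*29 = 4 - 29/7 = -1/7 ≈ -0.14286)
(-3 - 24)*V = (-3 - 24)*(-1/7) = -27*(-1/7) = 27/7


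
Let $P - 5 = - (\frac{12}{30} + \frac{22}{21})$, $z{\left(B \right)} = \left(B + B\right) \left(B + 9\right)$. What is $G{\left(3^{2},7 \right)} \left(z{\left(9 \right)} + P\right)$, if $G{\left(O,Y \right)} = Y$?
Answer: $\frac{34393}{15} \approx 2292.9$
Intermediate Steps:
$z{\left(B \right)} = 2 B \left(9 + B\right)$
$P = \frac{373}{105}$ ($P = 5 - \left(\frac{12}{30} + \frac{22}{21}\right) = 5 - \left(12 \cdot \frac{1}{30} + 22 \cdot \frac{1}{21}\right) = 5 - \left(\frac{2}{5} + \frac{22}{21}\right) = 5 - \frac{152}{105} = \frac{373}{105} \approx 3.5524$)
$G{\left(3^{2},7 \right)} \left(z{\left(9 \right)} + P\right) = 7 \left(2 \cdot 9 \left(9 + 9\right) + \frac{373}{105}\right) = 7 \left(2 \cdot 9 \cdot 18 + \frac{373}{105}\right) = 7 \left(324 + \frac{373}{105}\right) = 7 \cdot \frac{34393}{105} = \frac{34393}{15}$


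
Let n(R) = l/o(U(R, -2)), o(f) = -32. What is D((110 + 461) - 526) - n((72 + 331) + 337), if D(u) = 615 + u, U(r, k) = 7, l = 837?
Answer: 21957/32 ≈ 686.16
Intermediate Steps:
n(R) = -837/32 (n(R) = 837/(-32) = 837*(-1/32) = -837/32)
D((110 + 461) - 526) - n((72 + 331) + 337) = (615 + ((110 + 461) - 526)) - 1*(-837/32) = (615 + (571 - 526)) + 837/32 = (615 + 45) + 837/32 = 660 + 837/32 = 21957/32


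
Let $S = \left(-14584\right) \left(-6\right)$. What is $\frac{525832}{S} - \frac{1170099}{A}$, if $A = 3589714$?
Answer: $\frac{1360669321}{239416413} \approx 5.6833$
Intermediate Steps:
$S = 87504$
$\frac{525832}{S} - \frac{1170099}{A} = \frac{525832}{87504} - \frac{1170099}{3589714} = 525832 \cdot \frac{1}{87504} - \frac{28539}{87554} = \frac{65729}{10938} - \frac{28539}{87554} = \frac{1360669321}{239416413}$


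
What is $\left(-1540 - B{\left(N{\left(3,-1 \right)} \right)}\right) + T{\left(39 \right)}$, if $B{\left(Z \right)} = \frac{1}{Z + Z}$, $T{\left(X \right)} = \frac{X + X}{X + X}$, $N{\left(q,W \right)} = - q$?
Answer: $- \frac{9233}{6} \approx -1538.8$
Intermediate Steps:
$T{\left(X \right)} = 1$ ($T{\left(X \right)} = \frac{2 X}{2 X} = 2 X \frac{1}{2 X} = 1$)
$B{\left(Z \right)} = \frac{1}{2 Z}$
$\left(-1540 - B{\left(N{\left(3,-1 \right)} \right)}\right) + T{\left(39 \right)} = \left(-1540 - \frac{1}{2 \left(\left(-1\right) 3\right)}\right) + 1 = \left(-1540 - \frac{1}{2 \left(-3\right)}\right) + 1 = \left(-1540 - \frac{1}{2} \left(- \frac{1}{3}\right)\right) + 1 = \left(-1540 - - \frac{1}{6}\right) + 1 = \left(-1540 + \frac{1}{6}\right) + 1 = - \frac{9239}{6} + 1 = - \frac{9233}{6}$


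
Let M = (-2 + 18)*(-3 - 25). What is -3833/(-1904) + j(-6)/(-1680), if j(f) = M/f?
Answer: 168677/85680 ≈ 1.9687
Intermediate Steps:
M = -448 (M = 16*(-28) = -448)
j(f) = -448/f
-3833/(-1904) + j(-6)/(-1680) = -3833/(-1904) - 448/(-6)/(-1680) = -3833*(-1/1904) - 448*(-1/6)*(-1/1680) = 3833/1904 + (224/3)*(-1/1680) = 3833/1904 - 2/45 = 168677/85680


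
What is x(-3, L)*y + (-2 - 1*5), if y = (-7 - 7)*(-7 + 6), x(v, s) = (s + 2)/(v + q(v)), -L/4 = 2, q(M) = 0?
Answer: 21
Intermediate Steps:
L = -8 (L = -4*2 = -8)
x(v, s) = (2 + s)/v (x(v, s) = (s + 2)/(v + 0) = (2 + s)/v)
y = 14 (y = -14*(-1) = 14)
x(-3, L)*y + (-2 - 1*5) = ((2 - 8)/(-3))*14 + (-2 - 1*5) = -1/3*(-6)*14 + (-2 - 5) = 2*14 - 7 = 28 - 7 = 21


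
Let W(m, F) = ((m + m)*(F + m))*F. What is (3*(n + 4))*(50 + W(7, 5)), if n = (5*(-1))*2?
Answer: -16020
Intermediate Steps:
n = -10 (n = -5*2 = -10)
W(m, F) = 2*F*m*(F + m) (W(m, F) = ((2*m)*(F + m))*F = (2*m*(F + m))*F = 2*F*m*(F + m))
(3*(n + 4))*(50 + W(7, 5)) = (3*(-10 + 4))*(50 + 2*5*7*(5 + 7)) = (3*(-6))*(50 + 2*5*7*12) = -18*(50 + 840) = -18*890 = -16020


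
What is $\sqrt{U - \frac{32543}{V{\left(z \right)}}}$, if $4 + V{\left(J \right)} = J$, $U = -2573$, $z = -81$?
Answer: $\frac{i \sqrt{15823770}}{85} \approx 46.799 i$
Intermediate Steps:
$V{\left(J \right)} = -4 + J$
$\sqrt{U - \frac{32543}{V{\left(z \right)}}} = \sqrt{-2573 - \frac{32543}{-4 - 81}} = \sqrt{-2573 - \frac{32543}{-85}} = \sqrt{-2573 - - \frac{32543}{85}} = \sqrt{-2573 + \frac{32543}{85}} = \sqrt{- \frac{186162}{85}} = \frac{i \sqrt{15823770}}{85}$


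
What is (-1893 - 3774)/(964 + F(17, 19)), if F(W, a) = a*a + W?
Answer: -5667/1342 ≈ -4.2228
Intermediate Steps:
F(W, a) = W + a**2 (F(W, a) = a**2 + W = W + a**2)
(-1893 - 3774)/(964 + F(17, 19)) = (-1893 - 3774)/(964 + (17 + 19**2)) = -5667/(964 + (17 + 361)) = -5667/(964 + 378) = -5667/1342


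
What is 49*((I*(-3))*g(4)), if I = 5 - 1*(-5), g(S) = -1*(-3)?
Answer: -4410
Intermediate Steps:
g(S) = 3
I = 10 (I = 5 + 5 = 10)
49*((I*(-3))*g(4)) = 49*((10*(-3))*3) = 49*(-30*3) = 49*(-90) = -4410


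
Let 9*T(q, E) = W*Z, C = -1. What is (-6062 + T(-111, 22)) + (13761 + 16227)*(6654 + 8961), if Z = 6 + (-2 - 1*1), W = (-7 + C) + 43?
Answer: 1404769709/3 ≈ 4.6826e+8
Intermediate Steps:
W = 35 (W = (-7 - 1) + 43 = -8 + 43 = 35)
Z = 3 (Z = 6 + (-2 - 1) = 6 - 3 = 3)
T(q, E) = 35/3 (T(q, E) = (35*3)/9 = (⅑)*105 = 35/3)
(-6062 + T(-111, 22)) + (13761 + 16227)*(6654 + 8961) = (-6062 + 35/3) + (13761 + 16227)*(6654 + 8961) = -18151/3 + 29988*15615 = -18151/3 + 468262620 = 1404769709/3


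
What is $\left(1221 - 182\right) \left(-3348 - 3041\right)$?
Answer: $-6638171$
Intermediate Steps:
$\left(1221 - 182\right) \left(-3348 - 3041\right) = 1039 \left(-6389\right) = -6638171$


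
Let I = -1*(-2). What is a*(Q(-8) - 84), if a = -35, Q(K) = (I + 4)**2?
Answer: 1680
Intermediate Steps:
I = 2
Q(K) = 36 (Q(K) = (2 + 4)**2 = 6**2 = 36)
a*(Q(-8) - 84) = -35*(36 - 84) = -35*(-48) = 1680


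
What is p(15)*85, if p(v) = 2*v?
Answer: 2550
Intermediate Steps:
p(15)*85 = (2*15)*85 = 30*85 = 2550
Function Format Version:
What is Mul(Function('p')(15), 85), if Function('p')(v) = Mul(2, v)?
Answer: 2550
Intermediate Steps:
Mul(Function('p')(15), 85) = Mul(Mul(2, 15), 85) = Mul(30, 85) = 2550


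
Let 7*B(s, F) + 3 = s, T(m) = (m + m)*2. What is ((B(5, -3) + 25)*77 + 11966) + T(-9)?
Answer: 13877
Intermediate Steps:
T(m) = 4*m (T(m) = (2*m)*2 = 4*m)
B(s, F) = -3/7 + s/7
((B(5, -3) + 25)*77 + 11966) + T(-9) = (((-3/7 + (⅐)*5) + 25)*77 + 11966) + 4*(-9) = (((-3/7 + 5/7) + 25)*77 + 11966) - 36 = ((2/7 + 25)*77 + 11966) - 36 = ((177/7)*77 + 11966) - 36 = (1947 + 11966) - 36 = 13913 - 36 = 13877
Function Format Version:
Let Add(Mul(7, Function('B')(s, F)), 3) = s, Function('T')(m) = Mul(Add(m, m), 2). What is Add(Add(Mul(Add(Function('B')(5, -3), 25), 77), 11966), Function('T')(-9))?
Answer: 13877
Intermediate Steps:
Function('T')(m) = Mul(4, m) (Function('T')(m) = Mul(Mul(2, m), 2) = Mul(4, m))
Function('B')(s, F) = Add(Rational(-3, 7), Mul(Rational(1, 7), s))
Add(Add(Mul(Add(Function('B')(5, -3), 25), 77), 11966), Function('T')(-9)) = Add(Add(Mul(Add(Add(Rational(-3, 7), Mul(Rational(1, 7), 5)), 25), 77), 11966), Mul(4, -9)) = Add(Add(Mul(Add(Add(Rational(-3, 7), Rational(5, 7)), 25), 77), 11966), -36) = Add(Add(Mul(Add(Rational(2, 7), 25), 77), 11966), -36) = Add(Add(Mul(Rational(177, 7), 77), 11966), -36) = Add(Add(1947, 11966), -36) = Add(13913, -36) = 13877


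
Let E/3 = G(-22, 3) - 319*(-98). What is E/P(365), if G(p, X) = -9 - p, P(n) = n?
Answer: 18765/73 ≈ 257.05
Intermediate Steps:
E = 93825 (E = 3*((-9 - 1*(-22)) - 319*(-98)) = 3*((-9 + 22) + 31262) = 3*(13 + 31262) = 3*31275 = 93825)
E/P(365) = 93825/365 = 93825*(1/365) = 18765/73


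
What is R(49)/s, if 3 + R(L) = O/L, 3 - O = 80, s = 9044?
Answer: -8/15827 ≈ -0.00050547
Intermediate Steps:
O = -77 (O = 3 - 1*80 = 3 - 80 = -77)
R(L) = -3 - 77/L
R(49)/s = (-3 - 77/49)/9044 = (-3 - 77*1/49)*(1/9044) = (-3 - 11/7)*(1/9044) = -32/7*1/9044 = -8/15827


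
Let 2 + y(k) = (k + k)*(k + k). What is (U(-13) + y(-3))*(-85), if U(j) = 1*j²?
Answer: -17255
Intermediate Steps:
U(j) = j²
y(k) = -2 + 4*k² (y(k) = -2 + (k + k)*(k + k) = -2 + (2*k)*(2*k) = -2 + 4*k²)
(U(-13) + y(-3))*(-85) = ((-13)² + (-2 + 4*(-3)²))*(-85) = (169 + (-2 + 4*9))*(-85) = (169 + (-2 + 36))*(-85) = (169 + 34)*(-85) = 203*(-85) = -17255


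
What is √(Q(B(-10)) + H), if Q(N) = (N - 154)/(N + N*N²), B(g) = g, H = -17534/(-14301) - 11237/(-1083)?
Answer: √24611868806906815/45739365 ≈ 3.4299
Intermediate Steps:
H = 59896553/5162661 (H = -17534*(-1/14301) - 11237*(-1/1083) = 17534/14301 + 11237/1083 = 59896553/5162661 ≈ 11.602)
Q(N) = (-154 + N)/(N + N³)
√(Q(B(-10)) + H) = √((-154 - 10)/(-10 + (-10)³) + 59896553/5162661) = √(-164/(-10 - 1000) + 59896553/5162661) = √(-164/(-1010) + 59896553/5162661) = √(-1/1010*(-164) + 59896553/5162661) = √(82/505 + 59896553/5162661) = √(30671097467/2607143805) = √24611868806906815/45739365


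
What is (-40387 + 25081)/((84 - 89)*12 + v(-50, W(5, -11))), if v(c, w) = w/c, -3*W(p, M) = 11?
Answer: 2295900/8989 ≈ 255.41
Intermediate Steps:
W(p, M) = -11/3 (W(p, M) = -⅓*11 = -11/3)
(-40387 + 25081)/((84 - 89)*12 + v(-50, W(5, -11))) = (-40387 + 25081)/((84 - 89)*12 - 11/3/(-50)) = -15306/(-5*12 - 11/3*(-1/50)) = -15306/(-60 + 11/150) = -15306/(-8989/150) = -15306*(-150/8989) = 2295900/8989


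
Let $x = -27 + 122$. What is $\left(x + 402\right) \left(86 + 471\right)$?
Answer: $276829$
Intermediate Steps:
$x = 95$
$\left(x + 402\right) \left(86 + 471\right) = \left(95 + 402\right) \left(86 + 471\right) = 497 \cdot 557 = 276829$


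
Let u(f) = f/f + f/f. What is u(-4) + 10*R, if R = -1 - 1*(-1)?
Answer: 2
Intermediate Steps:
R = 0 (R = -1 + 1 = 0)
u(f) = 2 (u(f) = 1 + 1 = 2)
u(-4) + 10*R = 2 + 10*0 = 2 + 0 = 2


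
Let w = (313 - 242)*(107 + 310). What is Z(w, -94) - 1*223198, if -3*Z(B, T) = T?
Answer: -669500/3 ≈ -2.2317e+5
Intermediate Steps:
w = 29607 (w = 71*417 = 29607)
Z(B, T) = -T/3
Z(w, -94) - 1*223198 = -1/3*(-94) - 1*223198 = 94/3 - 223198 = -669500/3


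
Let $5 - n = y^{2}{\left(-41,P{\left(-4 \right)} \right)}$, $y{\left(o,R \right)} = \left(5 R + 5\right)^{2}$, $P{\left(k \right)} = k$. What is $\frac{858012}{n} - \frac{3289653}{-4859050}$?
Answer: $- \frac{200130048687}{12298255550} \approx -16.273$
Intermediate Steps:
$y{\left(o,R \right)} = \left(5 + 5 R\right)^{2}$
$n = -50620$ ($n = 5 - \left(25 \left(1 - 4\right)^{2}\right)^{2} = 5 - \left(25 \left(-3\right)^{2}\right)^{2} = 5 - \left(25 \cdot 9\right)^{2} = 5 - 225^{2} = 5 - 50625 = -50620$)
$\frac{858012}{n} - \frac{3289653}{-4859050} = \frac{858012}{-50620} - \frac{3289653}{-4859050} = 858012 \left(- \frac{1}{50620}\right) - - \frac{3289653}{4859050} = - \frac{214503}{12655} + \frac{3289653}{4859050} = - \frac{200130048687}{12298255550}$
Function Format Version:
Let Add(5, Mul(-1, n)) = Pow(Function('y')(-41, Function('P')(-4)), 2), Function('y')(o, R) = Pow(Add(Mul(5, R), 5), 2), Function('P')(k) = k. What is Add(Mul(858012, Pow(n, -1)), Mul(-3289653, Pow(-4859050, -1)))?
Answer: Rational(-200130048687, 12298255550) ≈ -16.273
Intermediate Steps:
Function('y')(o, R) = Pow(Add(5, Mul(5, R)), 2)
n = -50620 (n = Add(5, Mul(-1, Pow(Mul(25, Pow(Add(1, -4), 2)), 2))) = Add(5, Mul(-1, Pow(Mul(25, Pow(-3, 2)), 2))) = Add(5, Mul(-1, Pow(Mul(25, 9), 2))) = Add(5, Mul(-1, Pow(225, 2))) = Add(5, Mul(-1, 50625)) = Add(5, -50625) = -50620)
Add(Mul(858012, Pow(n, -1)), Mul(-3289653, Pow(-4859050, -1))) = Add(Mul(858012, Pow(-50620, -1)), Mul(-3289653, Pow(-4859050, -1))) = Add(Mul(858012, Rational(-1, 50620)), Mul(-3289653, Rational(-1, 4859050))) = Add(Rational(-214503, 12655), Rational(3289653, 4859050)) = Rational(-200130048687, 12298255550)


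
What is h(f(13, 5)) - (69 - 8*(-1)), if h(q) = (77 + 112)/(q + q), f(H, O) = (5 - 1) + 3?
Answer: -127/2 ≈ -63.500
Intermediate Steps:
f(H, O) = 7 (f(H, O) = 4 + 3 = 7)
h(q) = 189/(2*q) (h(q) = 189/((2*q)) = 189*(1/(2*q)) = 189/(2*q))
h(f(13, 5)) - (69 - 8*(-1)) = (189/2)/7 - (69 - 8*(-1)) = (189/2)*(1/7) - (69 + 8) = 27/2 - 1*77 = 27/2 - 77 = -127/2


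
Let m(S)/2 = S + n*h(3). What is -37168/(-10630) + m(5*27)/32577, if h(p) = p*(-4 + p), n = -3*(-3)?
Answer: 202186336/57715585 ≈ 3.5032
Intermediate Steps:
n = 9
m(S) = -54 + 2*S (m(S) = 2*(S + 9*(3*(-4 + 3))) = 2*(S + 9*(3*(-1))) = 2*(S + 9*(-3)) = 2*(S - 27) = 2*(-27 + S) = -54 + 2*S)
-37168/(-10630) + m(5*27)/32577 = -37168/(-10630) + (-54 + 2*(5*27))/32577 = -37168*(-1/10630) + (-54 + 2*135)*(1/32577) = 18584/5315 + (-54 + 270)*(1/32577) = 18584/5315 + 216*(1/32577) = 18584/5315 + 72/10859 = 202186336/57715585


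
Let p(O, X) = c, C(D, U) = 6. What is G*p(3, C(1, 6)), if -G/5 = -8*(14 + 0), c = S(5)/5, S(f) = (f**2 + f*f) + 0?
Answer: 5600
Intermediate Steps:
S(f) = 2*f**2 (S(f) = (f**2 + f**2) + 0 = 2*f**2 + 0 = 2*f**2)
c = 10 (c = (2*5**2)/5 = (2*25)*(1/5) = 50*(1/5) = 10)
p(O, X) = 10
G = 560 (G = -(-40)*(14 + 0) = -(-40)*14 = -5*(-112) = 560)
G*p(3, C(1, 6)) = 560*10 = 5600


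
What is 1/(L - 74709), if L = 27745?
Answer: -1/46964 ≈ -2.1293e-5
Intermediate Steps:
1/(L - 74709) = 1/(27745 - 74709) = 1/(-46964) = -1/46964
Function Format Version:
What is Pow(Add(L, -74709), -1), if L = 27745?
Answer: Rational(-1, 46964) ≈ -2.1293e-5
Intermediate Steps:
Pow(Add(L, -74709), -1) = Pow(Add(27745, -74709), -1) = Pow(-46964, -1) = Rational(-1, 46964)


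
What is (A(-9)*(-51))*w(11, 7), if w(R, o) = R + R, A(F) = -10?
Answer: 11220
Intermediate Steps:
w(R, o) = 2*R
(A(-9)*(-51))*w(11, 7) = (-10*(-51))*(2*11) = 510*22 = 11220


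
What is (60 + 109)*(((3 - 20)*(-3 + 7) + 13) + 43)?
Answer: -2028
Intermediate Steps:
(60 + 109)*(((3 - 20)*(-3 + 7) + 13) + 43) = 169*((-17*4 + 13) + 43) = 169*((-68 + 13) + 43) = 169*(-55 + 43) = 169*(-12) = -2028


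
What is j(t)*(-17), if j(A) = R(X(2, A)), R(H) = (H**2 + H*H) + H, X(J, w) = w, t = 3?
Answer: -357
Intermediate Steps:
R(H) = H + 2*H**2 (R(H) = (H**2 + H**2) + H = 2*H**2 + H = H + 2*H**2)
j(A) = A*(1 + 2*A)
j(t)*(-17) = (3*(1 + 2*3))*(-17) = (3*(1 + 6))*(-17) = (3*7)*(-17) = 21*(-17) = -357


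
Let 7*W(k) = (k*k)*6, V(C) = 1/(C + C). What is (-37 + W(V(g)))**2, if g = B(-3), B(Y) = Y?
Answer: 2411809/1764 ≈ 1367.2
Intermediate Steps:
g = -3
V(C) = 1/(2*C)
W(k) = 6*k**2/7 (W(k) = ((k*k)*6)/7 = (k**2*6)/7 = (6*k**2)/7 = 6*k**2/7)
(-37 + W(V(g)))**2 = (-37 + 6*((1/2)/(-3))**2/7)**2 = (-37 + 6*((1/2)*(-1/3))**2/7)**2 = (-37 + 6*(-1/6)**2/7)**2 = (-37 + (6/7)*(1/36))**2 = (-37 + 1/42)**2 = (-1553/42)**2 = 2411809/1764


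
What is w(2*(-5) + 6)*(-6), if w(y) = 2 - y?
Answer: -36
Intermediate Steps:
w(2*(-5) + 6)*(-6) = (2 - (2*(-5) + 6))*(-6) = (2 - (-10 + 6))*(-6) = (2 - 1*(-4))*(-6) = (2 + 4)*(-6) = 6*(-6) = -36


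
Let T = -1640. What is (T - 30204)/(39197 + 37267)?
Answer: -7961/19116 ≈ -0.41646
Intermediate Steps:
(T - 30204)/(39197 + 37267) = (-1640 - 30204)/(39197 + 37267) = -31844/76464 = -31844*1/76464 = -7961/19116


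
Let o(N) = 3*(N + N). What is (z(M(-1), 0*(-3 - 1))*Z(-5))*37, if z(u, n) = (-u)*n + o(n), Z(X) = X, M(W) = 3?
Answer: 0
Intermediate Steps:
o(N) = 6*N (o(N) = 3*(2*N) = 6*N)
z(u, n) = 6*n - n*u (z(u, n) = (-u)*n + 6*n = -n*u + 6*n = 6*n - n*u)
(z(M(-1), 0*(-3 - 1))*Z(-5))*37 = (((0*(-3 - 1))*(6 - 1*3))*(-5))*37 = (((0*(-4))*(6 - 3))*(-5))*37 = ((0*3)*(-5))*37 = (0*(-5))*37 = 0*37 = 0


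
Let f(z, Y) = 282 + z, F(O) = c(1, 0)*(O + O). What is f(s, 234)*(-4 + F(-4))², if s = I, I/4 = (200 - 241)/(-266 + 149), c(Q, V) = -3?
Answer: 13263200/117 ≈ 1.1336e+5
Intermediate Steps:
F(O) = -6*O (F(O) = -3*(O + O) = -6*O)
I = 164/117 (I = 4*((200 - 241)/(-266 + 149)) = 4*(-41/(-117)) = 4*(-41*(-1/117)) = 4*(41/117) = 164/117 ≈ 1.4017)
s = 164/117 ≈ 1.4017
f(s, 234)*(-4 + F(-4))² = (282 + 164/117)*(-4 - 6*(-4))² = 33158*(-4 + 24)²/117 = (33158/117)*20² = (33158/117)*400 = 13263200/117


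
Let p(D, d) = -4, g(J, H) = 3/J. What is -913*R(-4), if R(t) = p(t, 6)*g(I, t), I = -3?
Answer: -3652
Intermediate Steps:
R(t) = 4 (R(t) = -12/(-3) = -12*(-1)/3 = -4*(-1) = 4)
-913*R(-4) = -913*4 = -3652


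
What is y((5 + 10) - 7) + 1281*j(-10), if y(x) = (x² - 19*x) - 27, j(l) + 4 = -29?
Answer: -42388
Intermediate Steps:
j(l) = -33 (j(l) = -4 - 29 = -33)
y(x) = -27 + x² - 19*x
y((5 + 10) - 7) + 1281*j(-10) = (-27 + ((5 + 10) - 7)² - 19*((5 + 10) - 7)) + 1281*(-33) = (-27 + (15 - 7)² - 19*(15 - 7)) - 42273 = (-27 + 8² - 19*8) - 42273 = (-27 + 64 - 152) - 42273 = -115 - 42273 = -42388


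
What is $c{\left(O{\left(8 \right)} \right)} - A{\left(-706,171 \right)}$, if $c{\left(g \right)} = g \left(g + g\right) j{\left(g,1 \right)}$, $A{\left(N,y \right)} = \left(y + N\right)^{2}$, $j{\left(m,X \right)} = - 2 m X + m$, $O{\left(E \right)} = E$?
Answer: $-287249$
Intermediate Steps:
$j{\left(m,X \right)} = m - 2 X m$ ($j{\left(m,X \right)} = - 2 X m + m = m - 2 X m$)
$A{\left(N,y \right)} = \left(N + y\right)^{2}$
$c{\left(g \right)} = - 2 g^{3}$ ($c{\left(g \right)} = g \left(g + g\right) g \left(1 - 2\right) = g 2 g g \left(1 - 2\right) = 2 g^{2} g \left(-1\right) = 2 g^{2} \left(- g\right) = - 2 g^{3}$)
$c{\left(O{\left(8 \right)} \right)} - A{\left(-706,171 \right)} = - 2 \cdot 8^{3} - \left(-706 + 171\right)^{2} = \left(-2\right) 512 - \left(-535\right)^{2} = -1024 - 286225 = -287249$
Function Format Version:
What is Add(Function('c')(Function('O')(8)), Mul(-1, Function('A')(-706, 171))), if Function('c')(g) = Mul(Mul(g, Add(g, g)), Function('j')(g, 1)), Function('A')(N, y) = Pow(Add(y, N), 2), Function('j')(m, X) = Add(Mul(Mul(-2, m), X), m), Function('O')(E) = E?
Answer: -287249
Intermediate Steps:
Function('j')(m, X) = Add(m, Mul(-2, X, m)) (Function('j')(m, X) = Add(Mul(-2, X, m), m) = Add(m, Mul(-2, X, m)))
Function('A')(N, y) = Pow(Add(N, y), 2)
Function('c')(g) = Mul(-2, Pow(g, 3)) (Function('c')(g) = Mul(Mul(g, Add(g, g)), Mul(g, Add(1, Mul(-2, 1)))) = Mul(Mul(g, Mul(2, g)), Mul(g, Add(1, -2))) = Mul(Mul(2, Pow(g, 2)), Mul(g, -1)) = Mul(Mul(2, Pow(g, 2)), Mul(-1, g)) = Mul(-2, Pow(g, 3)))
Add(Function('c')(Function('O')(8)), Mul(-1, Function('A')(-706, 171))) = Add(Mul(-2, Pow(8, 3)), Mul(-1, Pow(Add(-706, 171), 2))) = Add(Mul(-2, 512), Mul(-1, Pow(-535, 2))) = Add(-1024, Mul(-1, 286225)) = Add(-1024, -286225) = -287249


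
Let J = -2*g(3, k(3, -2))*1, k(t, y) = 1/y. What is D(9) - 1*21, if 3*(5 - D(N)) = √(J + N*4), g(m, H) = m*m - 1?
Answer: -16 - 2*√5/3 ≈ -17.491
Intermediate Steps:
g(m, H) = -1 + m² (g(m, H) = m² - 1 = -1 + m²)
J = -16 (J = -2*(-1 + 3²)*1 = -2*(-1 + 9)*1 = -2*8*1 = -16*1 = -16)
D(N) = 5 - √(-16 + 4*N)/3 (D(N) = 5 - √(-16 + N*4)/3 = 5 - √(-16 + 4*N)/3)
D(9) - 1*21 = (5 - 2*√(-4 + 9)/3) - 1*21 = (5 - 2*√5/3) - 21 = -16 - 2*√5/3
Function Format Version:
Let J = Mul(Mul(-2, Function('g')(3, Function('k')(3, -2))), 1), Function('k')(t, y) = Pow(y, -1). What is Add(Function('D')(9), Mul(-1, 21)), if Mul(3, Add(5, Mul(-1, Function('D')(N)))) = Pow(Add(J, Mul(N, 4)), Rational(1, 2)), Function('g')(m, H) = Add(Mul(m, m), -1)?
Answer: Add(-16, Mul(Rational(-2, 3), Pow(5, Rational(1, 2)))) ≈ -17.491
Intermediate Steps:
Function('g')(m, H) = Add(-1, Pow(m, 2)) (Function('g')(m, H) = Add(Pow(m, 2), -1) = Add(-1, Pow(m, 2)))
J = -16 (J = Mul(Mul(-2, Add(-1, Pow(3, 2))), 1) = Mul(Mul(-2, Add(-1, 9)), 1) = Mul(Mul(-2, 8), 1) = Mul(-16, 1) = -16)
Function('D')(N) = Add(5, Mul(Rational(-1, 3), Pow(Add(-16, Mul(4, N)), Rational(1, 2)))) (Function('D')(N) = Add(5, Mul(Rational(-1, 3), Pow(Add(-16, Mul(N, 4)), Rational(1, 2)))) = Add(5, Mul(Rational(-1, 3), Pow(Add(-16, Mul(4, N)), Rational(1, 2)))))
Add(Function('D')(9), Mul(-1, 21)) = Add(Add(5, Mul(Rational(-2, 3), Pow(Add(-4, 9), Rational(1, 2)))), Mul(-1, 21)) = Add(Add(5, Mul(Rational(-2, 3), Pow(5, Rational(1, 2)))), -21) = Add(-16, Mul(Rational(-2, 3), Pow(5, Rational(1, 2))))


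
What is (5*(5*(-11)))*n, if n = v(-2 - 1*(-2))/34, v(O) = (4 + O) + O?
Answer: -550/17 ≈ -32.353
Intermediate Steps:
v(O) = 4 + 2*O
n = 2/17 (n = (4 + 2*(-2 - 1*(-2)))/34 = (4 + 2*(-2 + 2))*(1/34) = (4 + 2*0)*(1/34) = (4 + 0)*(1/34) = 4*(1/34) = 2/17 ≈ 0.11765)
(5*(5*(-11)))*n = (5*(5*(-11)))*(2/17) = (5*(-55))*(2/17) = -275*2/17 = -550/17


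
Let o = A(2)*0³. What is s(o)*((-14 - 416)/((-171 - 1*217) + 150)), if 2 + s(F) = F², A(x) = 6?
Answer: -430/119 ≈ -3.6134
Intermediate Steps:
o = 0 (o = 6*0³ = 6*0 = 0)
s(F) = -2 + F²
s(o)*((-14 - 416)/((-171 - 1*217) + 150)) = (-2 + 0²)*((-14 - 416)/((-171 - 1*217) + 150)) = (-2 + 0)*(-430/((-171 - 217) + 150)) = -(-860)/(-388 + 150) = -(-860)/(-238) = -(-860)*(-1)/238 = -2*215/119 = -430/119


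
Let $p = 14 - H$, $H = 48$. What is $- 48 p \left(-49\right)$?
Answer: $-79968$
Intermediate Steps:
$p = -34$ ($p = 14 - 48 = -34$)
$- 48 p \left(-49\right) = \left(-48\right) \left(-34\right) \left(-49\right) = 1632 \left(-49\right) = -79968$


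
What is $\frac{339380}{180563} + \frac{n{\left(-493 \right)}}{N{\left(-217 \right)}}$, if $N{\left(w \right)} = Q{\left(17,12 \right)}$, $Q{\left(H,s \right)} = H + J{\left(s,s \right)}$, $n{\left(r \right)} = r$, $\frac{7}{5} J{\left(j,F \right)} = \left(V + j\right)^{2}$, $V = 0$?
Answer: $- \frac{338383093}{151492357} \approx -2.2337$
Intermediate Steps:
$J{\left(j,F \right)} = \frac{5 j^{2}}{7}$ ($J{\left(j,F \right)} = \frac{5 \left(0 + j\right)^{2}}{7} = \frac{5 j^{2}}{7}$)
$Q{\left(H,s \right)} = H + \frac{5 s^{2}}{7}$
$N{\left(w \right)} = \frac{839}{7}$ ($N{\left(w \right)} = 17 + \frac{5 \cdot 12^{2}}{7} = 17 + \frac{5}{7} \cdot 144 = 17 + \frac{720}{7} = \frac{839}{7}$)
$\frac{339380}{180563} + \frac{n{\left(-493 \right)}}{N{\left(-217 \right)}} = \frac{339380}{180563} - \frac{493}{\frac{839}{7}} = 339380 \cdot \frac{1}{180563} - \frac{3451}{839} = \frac{339380}{180563} - \frac{3451}{839} = - \frac{338383093}{151492357}$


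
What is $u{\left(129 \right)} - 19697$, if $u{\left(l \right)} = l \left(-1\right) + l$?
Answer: $-19697$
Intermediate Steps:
$u{\left(l \right)} = 0$ ($u{\left(l \right)} = - l + l = 0$)
$u{\left(129 \right)} - 19697 = 0 - 19697 = -19697$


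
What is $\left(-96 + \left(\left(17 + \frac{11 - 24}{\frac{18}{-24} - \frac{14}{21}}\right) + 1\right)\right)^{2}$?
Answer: $\frac{1368900}{289} \approx 4736.7$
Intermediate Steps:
$\left(-96 + \left(\left(17 + \frac{11 - 24}{\frac{18}{-24} - \frac{14}{21}}\right) + 1\right)\right)^{2} = \left(-96 + \left(\left(17 - \frac{13}{18 \left(- \frac{1}{24}\right) - \frac{2}{3}}\right) + 1\right)\right)^{2} = \left(-96 + \left(\left(17 - \frac{13}{- \frac{3}{4} - \frac{2}{3}}\right) + 1\right)\right)^{2} = \left(-96 + \left(\left(17 - \frac{13}{- \frac{17}{12}}\right) + 1\right)\right)^{2} = \left(-96 + \left(\left(17 - - \frac{156}{17}\right) + 1\right)\right)^{2} = \left(-96 + \left(\left(17 + \frac{156}{17}\right) + 1\right)\right)^{2} = \left(-96 + \left(\frac{445}{17} + 1\right)\right)^{2} = \left(-96 + \frac{462}{17}\right)^{2} = \left(- \frac{1170}{17}\right)^{2} = \frac{1368900}{289}$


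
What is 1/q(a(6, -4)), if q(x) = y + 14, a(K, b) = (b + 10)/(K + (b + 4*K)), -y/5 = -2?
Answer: 1/24 ≈ 0.041667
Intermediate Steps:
y = 10 (y = -5*(-2) = 10)
a(K, b) = (10 + b)/(b + 5*K)
q(x) = 24 (q(x) = 10 + 14 = 24)
1/q(a(6, -4)) = 1/24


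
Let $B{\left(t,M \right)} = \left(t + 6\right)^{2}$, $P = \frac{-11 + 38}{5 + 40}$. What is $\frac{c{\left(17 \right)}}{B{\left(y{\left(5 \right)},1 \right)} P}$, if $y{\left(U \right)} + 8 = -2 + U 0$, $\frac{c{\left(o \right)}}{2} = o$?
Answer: $\frac{85}{24} \approx 3.5417$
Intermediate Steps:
$c{\left(o \right)} = 2 o$
$y{\left(U \right)} = -10$ ($y{\left(U \right)} = -8 + \left(-2 + U 0\right) = -8 + \left(-2 + 0\right) = -8 - 2 = -10$)
$P = \frac{3}{5}$ ($P = \frac{27}{45} = 27 \cdot \frac{1}{45} = \frac{3}{5} \approx 0.6$)
$B{\left(t,M \right)} = \left(6 + t\right)^{2}$
$\frac{c{\left(17 \right)}}{B{\left(y{\left(5 \right)},1 \right)} P} = \frac{2 \cdot 17}{\left(6 - 10\right)^{2} \cdot \frac{3}{5}} = \frac{34}{\left(-4\right)^{2} \cdot \frac{3}{5}} = \frac{34}{16 \cdot \frac{3}{5}} = \frac{34}{\frac{48}{5}} = 34 \cdot \frac{5}{48} = \frac{85}{24}$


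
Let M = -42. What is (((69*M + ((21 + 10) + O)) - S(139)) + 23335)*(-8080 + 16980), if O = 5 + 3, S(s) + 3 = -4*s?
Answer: 187211500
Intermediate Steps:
S(s) = -3 - 4*s
O = 8
(((69*M + ((21 + 10) + O)) - S(139)) + 23335)*(-8080 + 16980) = (((69*(-42) + ((21 + 10) + 8)) - (-3 - 4*139)) + 23335)*(-8080 + 16980) = (((-2898 + (31 + 8)) - (-3 - 556)) + 23335)*8900 = (((-2898 + 39) - 1*(-559)) + 23335)*8900 = ((-2859 + 559) + 23335)*8900 = (-2300 + 23335)*8900 = 21035*8900 = 187211500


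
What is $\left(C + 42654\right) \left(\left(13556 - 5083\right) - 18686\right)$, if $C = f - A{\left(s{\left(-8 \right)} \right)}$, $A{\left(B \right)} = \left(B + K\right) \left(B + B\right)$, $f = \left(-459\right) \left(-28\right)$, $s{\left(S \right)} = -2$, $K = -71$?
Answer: $-563900582$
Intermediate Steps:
$f = 12852$
$A{\left(B \right)} = 2 B \left(-71 + B\right)$ ($A{\left(B \right)} = \left(B - 71\right) \left(B + B\right) = \left(-71 + B\right) 2 B = 2 B \left(-71 + B\right)$)
$C = 12560$ ($C = 12852 - 2 \left(-2\right) \left(-71 - 2\right) = 12852 - 2 \left(-2\right) \left(-73\right) = 12852 - 292 = 12560$)
$\left(C + 42654\right) \left(\left(13556 - 5083\right) - 18686\right) = \left(12560 + 42654\right) \left(\left(13556 - 5083\right) - 18686\right) = 55214 \left(8473 - 18686\right) = 55214 \left(-10213\right) = -563900582$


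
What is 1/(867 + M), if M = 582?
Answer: 1/1449 ≈ 0.00069013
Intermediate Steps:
1/(867 + M) = 1/(867 + 582) = 1/1449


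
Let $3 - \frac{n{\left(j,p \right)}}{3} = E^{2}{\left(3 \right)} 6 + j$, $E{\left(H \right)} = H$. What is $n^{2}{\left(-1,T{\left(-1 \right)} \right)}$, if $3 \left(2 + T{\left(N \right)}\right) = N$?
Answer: $22500$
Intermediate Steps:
$T{\left(N \right)} = -2 + \frac{N}{3}$
$n{\left(j,p \right)} = -153 - 3 j$ ($n{\left(j,p \right)} = 9 - 3 \left(3^{2} \cdot 6 + j\right) = 9 - 3 \left(9 \cdot 6 + j\right) = 9 - 3 \left(54 + j\right) = 9 - \left(162 + 3 j\right) = -153 - 3 j$)
$n^{2}{\left(-1,T{\left(-1 \right)} \right)} = \left(-153 - -3\right)^{2} = \left(-153 + 3\right)^{2} = \left(-150\right)^{2} = 22500$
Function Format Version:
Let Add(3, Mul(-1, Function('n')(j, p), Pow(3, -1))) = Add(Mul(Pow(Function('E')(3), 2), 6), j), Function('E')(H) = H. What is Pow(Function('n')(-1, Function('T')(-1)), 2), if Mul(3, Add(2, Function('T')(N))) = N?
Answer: 22500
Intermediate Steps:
Function('T')(N) = Add(-2, Mul(Rational(1, 3), N))
Function('n')(j, p) = Add(-153, Mul(-3, j)) (Function('n')(j, p) = Add(9, Mul(-3, Add(Mul(Pow(3, 2), 6), j))) = Add(9, Mul(-3, Add(Mul(9, 6), j))) = Add(9, Mul(-3, Add(54, j))) = Add(9, Add(-162, Mul(-3, j))) = Add(-153, Mul(-3, j)))
Pow(Function('n')(-1, Function('T')(-1)), 2) = Pow(Add(-153, Mul(-3, -1)), 2) = Pow(Add(-153, 3), 2) = Pow(-150, 2) = 22500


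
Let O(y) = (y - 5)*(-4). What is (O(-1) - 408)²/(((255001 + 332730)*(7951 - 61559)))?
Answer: -18432/3938385431 ≈ -4.6801e-6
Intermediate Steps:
O(y) = 20 - 4*y (O(y) = (-5 + y)*(-4) = 20 - 4*y)
(O(-1) - 408)²/(((255001 + 332730)*(7951 - 61559))) = ((20 - 4*(-1)) - 408)²/(((255001 + 332730)*(7951 - 61559))) = ((20 + 4) - 408)²/((587731*(-53608))) = (24 - 408)²/(-31507083448) = (-384)²*(-1/31507083448) = 147456*(-1/31507083448) = -18432/3938385431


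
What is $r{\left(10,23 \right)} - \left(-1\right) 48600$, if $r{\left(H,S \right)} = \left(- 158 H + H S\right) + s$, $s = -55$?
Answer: $47195$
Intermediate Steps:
$r{\left(H,S \right)} = -55 - 158 H + H S$ ($r{\left(H,S \right)} = \left(- 158 H + H S\right) - 55 = -55 - 158 H + H S$)
$r{\left(10,23 \right)} - \left(-1\right) 48600 = \left(-55 - 1580 + 10 \cdot 23\right) - \left(-1\right) 48600 = \left(-55 - 1580 + 230\right) - -48600 = -1405 + 48600 = 47195$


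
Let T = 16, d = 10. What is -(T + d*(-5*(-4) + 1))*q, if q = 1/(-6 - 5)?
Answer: 226/11 ≈ 20.545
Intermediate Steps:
q = -1/11 (q = 1/(-11) = -1/11 ≈ -0.090909)
-(T + d*(-5*(-4) + 1))*q = -(16 + 10*(-5*(-4) + 1))*(-1)/11 = -(16 + 10*(20 + 1))*(-1)/11 = -(16 + 10*21)*(-1)/11 = -(16 + 210)*(-1)/11 = -226*(-1)/11 = -1*(-226/11) = 226/11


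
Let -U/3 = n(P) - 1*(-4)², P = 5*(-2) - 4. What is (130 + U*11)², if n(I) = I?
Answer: 1254400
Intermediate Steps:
P = -14 (P = -10 - 4 = -14)
U = 90 (U = -3*(-14 - 1*(-4)²) = -3*(-14 - 1*16) = -3*(-14 - 16) = -3*(-30) = 90)
(130 + U*11)² = (130 + 90*11)² = (130 + 990)² = 1120² = 1254400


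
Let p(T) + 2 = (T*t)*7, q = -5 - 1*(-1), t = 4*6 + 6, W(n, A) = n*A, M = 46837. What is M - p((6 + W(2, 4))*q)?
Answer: 58599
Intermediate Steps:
W(n, A) = A*n
t = 30 (t = 24 + 6 = 30)
q = -4 (q = -5 + 1 = -4)
p(T) = -2 + 210*T (p(T) = -2 + (T*30)*7 = -2 + (30*T)*7 = -2 + 210*T)
M - p((6 + W(2, 4))*q) = 46837 - (-2 + 210*((6 + 4*2)*(-4))) = 46837 - (-2 + 210*((6 + 8)*(-4))) = 46837 - (-2 + 210*(14*(-4))) = 46837 - (-2 + 210*(-56)) = 46837 - (-2 - 11760) = 46837 - 1*(-11762) = 46837 + 11762 = 58599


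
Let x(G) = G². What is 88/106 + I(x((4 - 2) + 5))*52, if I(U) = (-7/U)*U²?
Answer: -945264/53 ≈ -17835.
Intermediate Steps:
I(U) = -7*U
88/106 + I(x((4 - 2) + 5))*52 = 88/106 - 7*((4 - 2) + 5)²*52 = 88*(1/106) - 7*(2 + 5)²*52 = 44/53 - 7*7²*52 = 44/53 - 7*49*52 = 44/53 - 343*52 = 44/53 - 17836 = -945264/53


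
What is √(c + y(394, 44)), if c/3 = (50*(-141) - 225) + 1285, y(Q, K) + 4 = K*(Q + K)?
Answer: √1298 ≈ 36.028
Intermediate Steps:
y(Q, K) = -4 + K*(K + Q) (y(Q, K) = -4 + K*(Q + K) = -4 + K*(K + Q))
c = -17970 (c = 3*((50*(-141) - 225) + 1285) = 3*((-7050 - 225) + 1285) = 3*(-7275 + 1285) = 3*(-5990) = -17970)
√(c + y(394, 44)) = √(-17970 + (-4 + 44² + 44*394)) = √(-17970 + (-4 + 1936 + 17336)) = √(-17970 + 19268) = √1298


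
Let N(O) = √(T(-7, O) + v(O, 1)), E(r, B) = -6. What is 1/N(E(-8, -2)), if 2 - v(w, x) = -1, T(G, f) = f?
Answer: -I*√3/3 ≈ -0.57735*I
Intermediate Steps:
v(w, x) = 3 (v(w, x) = 2 - 1*(-1) = 2 + 1 = 3)
N(O) = √(3 + O) (N(O) = √(O + 3) = √(3 + O))
1/N(E(-8, -2)) = 1/(√(3 - 6)) = 1/(√(-3)) = 1/(I*√3) = -I*√3/3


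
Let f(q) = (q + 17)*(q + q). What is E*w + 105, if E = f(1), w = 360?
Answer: 13065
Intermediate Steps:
f(q) = 2*q*(17 + q) (f(q) = (17 + q)*(2*q) = 2*q*(17 + q))
E = 36 (E = 2*1*(17 + 1) = 2*1*18 = 36)
E*w + 105 = 36*360 + 105 = 12960 + 105 = 13065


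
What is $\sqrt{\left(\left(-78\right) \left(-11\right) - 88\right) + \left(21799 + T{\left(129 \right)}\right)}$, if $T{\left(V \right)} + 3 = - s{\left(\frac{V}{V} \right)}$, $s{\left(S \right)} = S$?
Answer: $\sqrt{22565} \approx 150.22$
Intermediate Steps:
$T{\left(V \right)} = -4$ ($T{\left(V \right)} = -3 - \frac{V}{V} = -3 - 1 = -4$)
$\sqrt{\left(\left(-78\right) \left(-11\right) - 88\right) + \left(21799 + T{\left(129 \right)}\right)} = \sqrt{\left(\left(-78\right) \left(-11\right) - 88\right) + \left(21799 - 4\right)} = \sqrt{\left(858 - 88\right) + 21795} = \sqrt{770 + 21795} = \sqrt{22565}$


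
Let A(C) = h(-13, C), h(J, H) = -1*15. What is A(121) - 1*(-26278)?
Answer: 26263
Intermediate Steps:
h(J, H) = -15
A(C) = -15
A(121) - 1*(-26278) = -15 - 1*(-26278) = -15 + 26278 = 26263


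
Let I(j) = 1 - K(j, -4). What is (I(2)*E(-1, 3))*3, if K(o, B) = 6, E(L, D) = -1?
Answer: 15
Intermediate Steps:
I(j) = -5 (I(j) = 1 - 1*6 = 1 - 6 = -5)
(I(2)*E(-1, 3))*3 = -5*(-1)*3 = 5*3 = 15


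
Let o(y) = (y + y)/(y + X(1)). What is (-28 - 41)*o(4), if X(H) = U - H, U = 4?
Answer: -552/7 ≈ -78.857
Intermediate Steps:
X(H) = 4 - H
o(y) = 2*y/(3 + y) (o(y) = (y + y)/(y + (4 - 1*1)) = (2*y)/(y + (4 - 1)) = (2*y)/(y + 3) = (2*y)/(3 + y) = 2*y/(3 + y))
(-28 - 41)*o(4) = (-28 - 41)*(2*4/(3 + 4)) = -138*4/7 = -69*8/7 = -552/7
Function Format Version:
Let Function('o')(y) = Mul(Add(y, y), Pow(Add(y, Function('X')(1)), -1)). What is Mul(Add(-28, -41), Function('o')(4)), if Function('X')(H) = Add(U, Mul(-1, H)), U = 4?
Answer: Rational(-552, 7) ≈ -78.857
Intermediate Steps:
Function('X')(H) = Add(4, Mul(-1, H))
Function('o')(y) = Mul(2, y, Pow(Add(3, y), -1)) (Function('o')(y) = Mul(Add(y, y), Pow(Add(y, Add(4, Mul(-1, 1))), -1)) = Mul(Mul(2, y), Pow(Add(y, Add(4, -1)), -1)) = Mul(Mul(2, y), Pow(Add(y, 3), -1)) = Mul(Mul(2, y), Pow(Add(3, y), -1)) = Mul(2, y, Pow(Add(3, y), -1)))
Mul(Add(-28, -41), Function('o')(4)) = Mul(Add(-28, -41), Mul(2, 4, Pow(Add(3, 4), -1))) = Mul(-69, Mul(2, 4, Pow(7, -1))) = Mul(-69, Mul(2, 4, Rational(1, 7))) = Mul(-69, Rational(8, 7)) = Rational(-552, 7)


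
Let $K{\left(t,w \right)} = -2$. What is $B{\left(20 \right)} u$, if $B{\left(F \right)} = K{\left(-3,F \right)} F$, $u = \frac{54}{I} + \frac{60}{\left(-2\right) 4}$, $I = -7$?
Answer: $\frac{4260}{7} \approx 608.57$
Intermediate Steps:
$u = - \frac{213}{14}$ ($u = \frac{54}{-7} + \frac{60}{\left(-2\right) 4} = 54 \left(- \frac{1}{7}\right) + \frac{60}{-8} = - \frac{54}{7} + 60 \left(- \frac{1}{8}\right) = - \frac{54}{7} - \frac{15}{2} = - \frac{213}{14} \approx -15.214$)
$B{\left(F \right)} = - 2 F$
$B{\left(20 \right)} u = \left(-2\right) 20 \left(- \frac{213}{14}\right) = \left(-40\right) \left(- \frac{213}{14}\right) = \frac{4260}{7}$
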